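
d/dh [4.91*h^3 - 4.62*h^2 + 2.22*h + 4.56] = 14.73*h^2 - 9.24*h + 2.22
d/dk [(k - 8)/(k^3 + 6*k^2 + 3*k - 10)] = (k^3 + 6*k^2 + 3*k - 3*(k - 8)*(k^2 + 4*k + 1) - 10)/(k^3 + 6*k^2 + 3*k - 10)^2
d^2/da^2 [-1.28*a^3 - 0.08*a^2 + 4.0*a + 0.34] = -7.68*a - 0.16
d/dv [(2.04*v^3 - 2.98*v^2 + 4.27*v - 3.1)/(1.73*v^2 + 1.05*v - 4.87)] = (3.5292*v^4 + 4.284*v^3 - 40.3205*v^2 + 39.7512*v - 17.5399)/(2.9929*v^4 + 3.633*v^3 - 15.7477*v^2 - 10.227*v + 23.7169)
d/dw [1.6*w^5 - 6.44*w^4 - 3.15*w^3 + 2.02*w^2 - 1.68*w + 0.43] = 8.0*w^4 - 25.76*w^3 - 9.45*w^2 + 4.04*w - 1.68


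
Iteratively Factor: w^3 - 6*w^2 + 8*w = (w - 2)*(w^2 - 4*w) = w*(w - 2)*(w - 4)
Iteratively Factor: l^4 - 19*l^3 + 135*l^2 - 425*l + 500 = (l - 5)*(l^3 - 14*l^2 + 65*l - 100) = (l - 5)*(l - 4)*(l^2 - 10*l + 25) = (l - 5)^2*(l - 4)*(l - 5)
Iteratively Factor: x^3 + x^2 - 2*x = (x + 2)*(x^2 - x) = (x - 1)*(x + 2)*(x)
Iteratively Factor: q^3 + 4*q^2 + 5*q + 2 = (q + 1)*(q^2 + 3*q + 2) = (q + 1)^2*(q + 2)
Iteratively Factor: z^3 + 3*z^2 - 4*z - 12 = (z + 2)*(z^2 + z - 6) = (z - 2)*(z + 2)*(z + 3)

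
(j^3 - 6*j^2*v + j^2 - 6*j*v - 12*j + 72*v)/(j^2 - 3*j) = j - 6*v + 4 - 24*v/j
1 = 1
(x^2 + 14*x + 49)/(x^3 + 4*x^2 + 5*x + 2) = (x^2 + 14*x + 49)/(x^3 + 4*x^2 + 5*x + 2)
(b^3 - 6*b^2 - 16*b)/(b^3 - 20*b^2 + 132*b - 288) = b*(b + 2)/(b^2 - 12*b + 36)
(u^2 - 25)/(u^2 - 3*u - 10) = (u + 5)/(u + 2)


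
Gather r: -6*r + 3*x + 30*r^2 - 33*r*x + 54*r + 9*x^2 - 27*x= 30*r^2 + r*(48 - 33*x) + 9*x^2 - 24*x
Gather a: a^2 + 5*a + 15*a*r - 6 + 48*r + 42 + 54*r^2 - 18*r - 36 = a^2 + a*(15*r + 5) + 54*r^2 + 30*r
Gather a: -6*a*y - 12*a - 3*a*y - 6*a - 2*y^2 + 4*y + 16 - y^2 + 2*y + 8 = a*(-9*y - 18) - 3*y^2 + 6*y + 24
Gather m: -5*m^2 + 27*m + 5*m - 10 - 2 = -5*m^2 + 32*m - 12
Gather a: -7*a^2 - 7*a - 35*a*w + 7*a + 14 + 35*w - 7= -7*a^2 - 35*a*w + 35*w + 7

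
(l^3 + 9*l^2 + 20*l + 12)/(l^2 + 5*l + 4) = (l^2 + 8*l + 12)/(l + 4)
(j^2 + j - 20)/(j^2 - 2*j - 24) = (-j^2 - j + 20)/(-j^2 + 2*j + 24)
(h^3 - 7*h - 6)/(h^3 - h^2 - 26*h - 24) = (h^2 - h - 6)/(h^2 - 2*h - 24)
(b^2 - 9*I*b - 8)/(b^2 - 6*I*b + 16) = (b - I)/(b + 2*I)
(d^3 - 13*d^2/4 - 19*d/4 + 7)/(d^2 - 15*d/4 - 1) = (4*d^2 + 3*d - 7)/(4*d + 1)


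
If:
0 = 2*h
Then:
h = 0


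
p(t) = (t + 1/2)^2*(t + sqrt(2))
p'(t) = (t + 1/2)^2 + (t + sqrt(2))*(2*t + 1)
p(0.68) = 2.92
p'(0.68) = 6.33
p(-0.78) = 0.05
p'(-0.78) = -0.28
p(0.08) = 0.50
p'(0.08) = 2.07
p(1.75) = 16.02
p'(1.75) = 19.30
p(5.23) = 218.15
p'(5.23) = 108.98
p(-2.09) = -1.71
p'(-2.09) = 4.68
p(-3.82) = -26.52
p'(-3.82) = 27.00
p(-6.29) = -163.46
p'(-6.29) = 89.99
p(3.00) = 54.07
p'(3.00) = 43.15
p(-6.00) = -138.72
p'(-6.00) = 80.69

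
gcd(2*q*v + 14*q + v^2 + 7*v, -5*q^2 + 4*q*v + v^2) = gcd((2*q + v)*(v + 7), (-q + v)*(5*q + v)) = 1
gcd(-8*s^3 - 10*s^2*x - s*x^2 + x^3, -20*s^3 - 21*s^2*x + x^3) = s + x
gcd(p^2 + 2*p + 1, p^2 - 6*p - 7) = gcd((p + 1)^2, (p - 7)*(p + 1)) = p + 1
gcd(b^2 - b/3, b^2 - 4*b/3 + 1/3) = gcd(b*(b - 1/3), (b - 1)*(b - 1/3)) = b - 1/3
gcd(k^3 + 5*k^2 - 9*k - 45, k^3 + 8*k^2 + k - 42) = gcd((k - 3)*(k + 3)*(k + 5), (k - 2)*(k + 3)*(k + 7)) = k + 3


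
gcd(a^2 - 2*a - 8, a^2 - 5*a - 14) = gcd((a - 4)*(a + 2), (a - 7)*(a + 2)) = a + 2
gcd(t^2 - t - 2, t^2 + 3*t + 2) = t + 1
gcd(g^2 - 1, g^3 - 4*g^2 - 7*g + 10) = g - 1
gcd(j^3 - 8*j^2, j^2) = j^2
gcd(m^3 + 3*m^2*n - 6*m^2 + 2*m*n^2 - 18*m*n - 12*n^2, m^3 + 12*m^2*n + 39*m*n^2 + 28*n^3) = m + n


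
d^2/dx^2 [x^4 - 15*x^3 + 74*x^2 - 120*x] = 12*x^2 - 90*x + 148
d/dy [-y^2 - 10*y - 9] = -2*y - 10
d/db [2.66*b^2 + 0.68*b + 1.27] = 5.32*b + 0.68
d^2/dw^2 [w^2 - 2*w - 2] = 2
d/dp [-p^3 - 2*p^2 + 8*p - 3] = -3*p^2 - 4*p + 8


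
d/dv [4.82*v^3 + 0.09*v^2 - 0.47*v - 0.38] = 14.46*v^2 + 0.18*v - 0.47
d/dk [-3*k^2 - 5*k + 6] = -6*k - 5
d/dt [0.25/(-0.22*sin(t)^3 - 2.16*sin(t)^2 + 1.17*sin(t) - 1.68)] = (0.165*sin(t)^2 + 1.08*sin(t) - 0.2925)*cos(t)/(0.22*sin(t)^3 + 2.16*sin(t)^2 - 1.17*sin(t) + 1.68)^2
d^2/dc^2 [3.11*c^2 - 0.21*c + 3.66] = 6.22000000000000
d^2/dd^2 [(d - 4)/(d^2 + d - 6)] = 2*(3*(1 - d)*(d^2 + d - 6) + (d - 4)*(2*d + 1)^2)/(d^2 + d - 6)^3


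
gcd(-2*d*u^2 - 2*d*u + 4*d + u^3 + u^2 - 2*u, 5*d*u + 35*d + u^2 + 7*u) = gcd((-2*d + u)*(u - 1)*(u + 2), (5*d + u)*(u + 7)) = 1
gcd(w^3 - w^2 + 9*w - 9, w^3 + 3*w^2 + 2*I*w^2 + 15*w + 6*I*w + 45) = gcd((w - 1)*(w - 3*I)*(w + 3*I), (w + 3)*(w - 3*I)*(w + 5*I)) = w - 3*I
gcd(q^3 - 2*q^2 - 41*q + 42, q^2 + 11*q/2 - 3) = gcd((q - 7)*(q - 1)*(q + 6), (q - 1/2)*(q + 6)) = q + 6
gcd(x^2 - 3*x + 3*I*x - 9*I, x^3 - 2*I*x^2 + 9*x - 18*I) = x + 3*I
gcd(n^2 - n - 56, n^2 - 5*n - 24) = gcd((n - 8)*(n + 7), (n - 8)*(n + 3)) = n - 8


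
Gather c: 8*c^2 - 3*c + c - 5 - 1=8*c^2 - 2*c - 6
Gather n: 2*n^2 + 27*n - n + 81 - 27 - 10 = 2*n^2 + 26*n + 44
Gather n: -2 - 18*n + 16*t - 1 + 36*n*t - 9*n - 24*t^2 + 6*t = n*(36*t - 27) - 24*t^2 + 22*t - 3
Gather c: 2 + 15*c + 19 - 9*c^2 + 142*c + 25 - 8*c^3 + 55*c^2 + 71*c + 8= -8*c^3 + 46*c^2 + 228*c + 54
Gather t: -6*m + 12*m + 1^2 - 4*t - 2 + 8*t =6*m + 4*t - 1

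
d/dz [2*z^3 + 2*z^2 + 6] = 2*z*(3*z + 2)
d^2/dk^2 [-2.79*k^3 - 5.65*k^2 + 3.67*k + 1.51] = -16.74*k - 11.3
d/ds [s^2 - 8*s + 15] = 2*s - 8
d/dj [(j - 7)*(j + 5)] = 2*j - 2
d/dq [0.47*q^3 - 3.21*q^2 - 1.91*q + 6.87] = 1.41*q^2 - 6.42*q - 1.91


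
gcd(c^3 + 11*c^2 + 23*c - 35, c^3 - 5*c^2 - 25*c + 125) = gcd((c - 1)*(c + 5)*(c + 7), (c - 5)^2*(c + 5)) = c + 5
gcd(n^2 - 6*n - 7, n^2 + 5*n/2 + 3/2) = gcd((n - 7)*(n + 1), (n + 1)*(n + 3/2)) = n + 1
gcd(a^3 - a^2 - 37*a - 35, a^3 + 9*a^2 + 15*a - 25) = a + 5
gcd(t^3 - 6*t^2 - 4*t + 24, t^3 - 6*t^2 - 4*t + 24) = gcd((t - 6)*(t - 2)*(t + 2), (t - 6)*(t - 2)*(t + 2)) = t^3 - 6*t^2 - 4*t + 24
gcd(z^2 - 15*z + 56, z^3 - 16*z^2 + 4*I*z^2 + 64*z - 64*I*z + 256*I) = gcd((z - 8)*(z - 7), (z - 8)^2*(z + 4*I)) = z - 8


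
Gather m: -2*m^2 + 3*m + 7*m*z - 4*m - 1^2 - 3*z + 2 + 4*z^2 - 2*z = -2*m^2 + m*(7*z - 1) + 4*z^2 - 5*z + 1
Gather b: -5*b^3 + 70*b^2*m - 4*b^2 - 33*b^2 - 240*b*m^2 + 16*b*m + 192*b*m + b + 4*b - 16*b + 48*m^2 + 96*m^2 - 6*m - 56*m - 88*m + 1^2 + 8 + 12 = -5*b^3 + b^2*(70*m - 37) + b*(-240*m^2 + 208*m - 11) + 144*m^2 - 150*m + 21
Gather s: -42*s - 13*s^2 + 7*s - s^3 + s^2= -s^3 - 12*s^2 - 35*s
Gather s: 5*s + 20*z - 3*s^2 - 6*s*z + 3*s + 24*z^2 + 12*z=-3*s^2 + s*(8 - 6*z) + 24*z^2 + 32*z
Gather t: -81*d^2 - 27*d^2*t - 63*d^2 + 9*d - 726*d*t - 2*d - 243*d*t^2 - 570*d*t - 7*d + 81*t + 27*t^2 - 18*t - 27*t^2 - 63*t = -144*d^2 - 243*d*t^2 + t*(-27*d^2 - 1296*d)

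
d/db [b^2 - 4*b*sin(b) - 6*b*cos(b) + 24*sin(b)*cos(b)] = 6*b*sin(b) - 4*b*cos(b) + 2*b - 4*sin(b) - 6*cos(b) + 24*cos(2*b)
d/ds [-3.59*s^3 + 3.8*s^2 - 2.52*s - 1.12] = -10.77*s^2 + 7.6*s - 2.52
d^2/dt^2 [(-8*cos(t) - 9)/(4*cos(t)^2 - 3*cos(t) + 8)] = (-288*(1 - cos(2*t))^2*cos(t) - 168*(1 - cos(2*t))^2 - 1261*cos(t) + 399*cos(2*t)/2 + 273*cos(3*t) + 64*cos(5*t) + 1683/2)/(3*cos(t) - 2*cos(2*t) - 10)^3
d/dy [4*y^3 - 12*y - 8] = 12*y^2 - 12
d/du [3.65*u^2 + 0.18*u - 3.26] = 7.3*u + 0.18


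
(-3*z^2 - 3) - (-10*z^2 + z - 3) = 7*z^2 - z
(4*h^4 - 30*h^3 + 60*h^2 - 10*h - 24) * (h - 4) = 4*h^5 - 46*h^4 + 180*h^3 - 250*h^2 + 16*h + 96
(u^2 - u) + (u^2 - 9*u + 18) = 2*u^2 - 10*u + 18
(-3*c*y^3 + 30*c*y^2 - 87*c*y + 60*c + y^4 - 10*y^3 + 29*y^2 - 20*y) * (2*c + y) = -6*c^2*y^3 + 60*c^2*y^2 - 174*c^2*y + 120*c^2 - c*y^4 + 10*c*y^3 - 29*c*y^2 + 20*c*y + y^5 - 10*y^4 + 29*y^3 - 20*y^2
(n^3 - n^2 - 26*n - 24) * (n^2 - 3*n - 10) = n^5 - 4*n^4 - 33*n^3 + 64*n^2 + 332*n + 240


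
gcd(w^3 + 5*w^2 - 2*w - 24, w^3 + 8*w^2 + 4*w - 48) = w^2 + 2*w - 8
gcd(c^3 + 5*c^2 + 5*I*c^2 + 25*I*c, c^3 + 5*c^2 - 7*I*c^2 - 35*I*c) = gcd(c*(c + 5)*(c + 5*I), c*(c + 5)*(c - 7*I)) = c^2 + 5*c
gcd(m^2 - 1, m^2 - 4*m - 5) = m + 1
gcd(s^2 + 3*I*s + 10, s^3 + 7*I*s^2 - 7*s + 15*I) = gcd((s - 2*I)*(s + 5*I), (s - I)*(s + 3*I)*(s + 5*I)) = s + 5*I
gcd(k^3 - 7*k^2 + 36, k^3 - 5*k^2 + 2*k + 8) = 1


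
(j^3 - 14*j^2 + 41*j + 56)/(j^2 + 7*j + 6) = (j^2 - 15*j + 56)/(j + 6)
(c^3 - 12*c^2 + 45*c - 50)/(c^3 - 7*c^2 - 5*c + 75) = (c - 2)/(c + 3)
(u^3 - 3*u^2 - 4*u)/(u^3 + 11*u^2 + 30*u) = (u^2 - 3*u - 4)/(u^2 + 11*u + 30)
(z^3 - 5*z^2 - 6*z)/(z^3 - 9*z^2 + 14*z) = (z^2 - 5*z - 6)/(z^2 - 9*z + 14)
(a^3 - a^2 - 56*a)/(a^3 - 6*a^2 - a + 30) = a*(a^2 - a - 56)/(a^3 - 6*a^2 - a + 30)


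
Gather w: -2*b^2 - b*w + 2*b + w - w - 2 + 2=-2*b^2 - b*w + 2*b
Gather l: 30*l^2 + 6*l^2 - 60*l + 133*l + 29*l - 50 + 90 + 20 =36*l^2 + 102*l + 60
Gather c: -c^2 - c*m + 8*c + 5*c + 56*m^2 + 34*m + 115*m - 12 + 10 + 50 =-c^2 + c*(13 - m) + 56*m^2 + 149*m + 48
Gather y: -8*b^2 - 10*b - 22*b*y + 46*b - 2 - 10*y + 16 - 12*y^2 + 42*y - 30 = -8*b^2 + 36*b - 12*y^2 + y*(32 - 22*b) - 16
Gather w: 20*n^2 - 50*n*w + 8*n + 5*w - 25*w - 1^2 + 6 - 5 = 20*n^2 + 8*n + w*(-50*n - 20)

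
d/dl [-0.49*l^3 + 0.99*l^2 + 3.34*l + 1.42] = -1.47*l^2 + 1.98*l + 3.34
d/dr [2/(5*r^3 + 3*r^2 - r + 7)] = 2*(-15*r^2 - 6*r + 1)/(5*r^3 + 3*r^2 - r + 7)^2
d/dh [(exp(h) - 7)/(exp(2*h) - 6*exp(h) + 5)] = (-2*(exp(h) - 7)*(exp(h) - 3) + exp(2*h) - 6*exp(h) + 5)*exp(h)/(exp(2*h) - 6*exp(h) + 5)^2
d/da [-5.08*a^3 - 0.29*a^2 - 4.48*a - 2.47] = -15.24*a^2 - 0.58*a - 4.48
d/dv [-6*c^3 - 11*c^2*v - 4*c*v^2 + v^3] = -11*c^2 - 8*c*v + 3*v^2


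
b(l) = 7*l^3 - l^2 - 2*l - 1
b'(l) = 21*l^2 - 2*l - 2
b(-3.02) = -196.89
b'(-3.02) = 195.57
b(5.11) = 896.70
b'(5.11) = 536.13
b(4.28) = 520.94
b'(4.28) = 374.13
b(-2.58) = -122.71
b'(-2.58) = 142.94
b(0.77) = 0.06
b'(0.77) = 8.91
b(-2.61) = -127.05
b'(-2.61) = 146.27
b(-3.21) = -236.42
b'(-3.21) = 220.81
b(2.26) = 70.17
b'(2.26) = 100.74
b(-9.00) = -5167.00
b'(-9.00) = 1717.00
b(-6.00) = -1537.00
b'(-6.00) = 766.00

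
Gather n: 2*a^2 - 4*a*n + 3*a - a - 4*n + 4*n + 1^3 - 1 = 2*a^2 - 4*a*n + 2*a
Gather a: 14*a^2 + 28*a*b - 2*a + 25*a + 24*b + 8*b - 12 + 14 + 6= 14*a^2 + a*(28*b + 23) + 32*b + 8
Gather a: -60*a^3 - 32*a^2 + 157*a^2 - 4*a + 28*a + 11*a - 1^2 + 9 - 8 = -60*a^3 + 125*a^2 + 35*a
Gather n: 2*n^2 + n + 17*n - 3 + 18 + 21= 2*n^2 + 18*n + 36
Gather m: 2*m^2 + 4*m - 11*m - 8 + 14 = 2*m^2 - 7*m + 6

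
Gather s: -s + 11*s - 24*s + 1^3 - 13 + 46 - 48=-14*s - 14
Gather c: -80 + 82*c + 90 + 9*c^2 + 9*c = 9*c^2 + 91*c + 10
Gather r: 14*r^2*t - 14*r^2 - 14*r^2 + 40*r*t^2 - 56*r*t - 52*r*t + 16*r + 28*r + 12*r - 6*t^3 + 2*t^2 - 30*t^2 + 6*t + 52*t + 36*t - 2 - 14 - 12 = r^2*(14*t - 28) + r*(40*t^2 - 108*t + 56) - 6*t^3 - 28*t^2 + 94*t - 28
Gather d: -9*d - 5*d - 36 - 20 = -14*d - 56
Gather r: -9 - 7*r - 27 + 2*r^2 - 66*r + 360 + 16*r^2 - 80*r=18*r^2 - 153*r + 324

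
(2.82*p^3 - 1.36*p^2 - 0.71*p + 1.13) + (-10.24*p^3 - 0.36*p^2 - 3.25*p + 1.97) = -7.42*p^3 - 1.72*p^2 - 3.96*p + 3.1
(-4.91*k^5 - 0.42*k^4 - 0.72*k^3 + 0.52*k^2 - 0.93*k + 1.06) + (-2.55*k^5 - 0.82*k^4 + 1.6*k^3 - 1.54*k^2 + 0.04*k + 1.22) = -7.46*k^5 - 1.24*k^4 + 0.88*k^3 - 1.02*k^2 - 0.89*k + 2.28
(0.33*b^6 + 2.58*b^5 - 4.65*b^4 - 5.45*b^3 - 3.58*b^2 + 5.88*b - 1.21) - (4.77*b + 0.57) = 0.33*b^6 + 2.58*b^5 - 4.65*b^4 - 5.45*b^3 - 3.58*b^2 + 1.11*b - 1.78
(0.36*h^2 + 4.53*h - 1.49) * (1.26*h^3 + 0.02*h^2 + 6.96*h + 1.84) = 0.4536*h^5 + 5.715*h^4 + 0.7188*h^3 + 32.1614*h^2 - 2.0352*h - 2.7416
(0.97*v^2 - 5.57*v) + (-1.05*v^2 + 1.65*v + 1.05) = -0.0800000000000001*v^2 - 3.92*v + 1.05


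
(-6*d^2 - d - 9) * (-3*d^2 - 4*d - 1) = 18*d^4 + 27*d^3 + 37*d^2 + 37*d + 9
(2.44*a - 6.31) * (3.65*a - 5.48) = 8.906*a^2 - 36.4027*a + 34.5788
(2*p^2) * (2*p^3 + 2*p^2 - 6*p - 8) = 4*p^5 + 4*p^4 - 12*p^3 - 16*p^2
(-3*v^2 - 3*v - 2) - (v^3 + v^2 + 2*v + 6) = -v^3 - 4*v^2 - 5*v - 8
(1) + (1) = 2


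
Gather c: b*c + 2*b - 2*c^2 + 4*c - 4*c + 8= b*c + 2*b - 2*c^2 + 8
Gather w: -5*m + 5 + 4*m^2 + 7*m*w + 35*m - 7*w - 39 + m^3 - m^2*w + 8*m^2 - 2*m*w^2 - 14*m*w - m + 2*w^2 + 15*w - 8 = m^3 + 12*m^2 + 29*m + w^2*(2 - 2*m) + w*(-m^2 - 7*m + 8) - 42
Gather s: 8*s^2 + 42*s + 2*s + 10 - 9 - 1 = 8*s^2 + 44*s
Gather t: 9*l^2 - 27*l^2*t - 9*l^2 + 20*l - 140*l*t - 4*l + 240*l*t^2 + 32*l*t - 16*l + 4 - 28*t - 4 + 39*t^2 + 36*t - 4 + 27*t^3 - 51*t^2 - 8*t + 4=27*t^3 + t^2*(240*l - 12) + t*(-27*l^2 - 108*l)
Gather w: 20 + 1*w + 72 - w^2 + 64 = -w^2 + w + 156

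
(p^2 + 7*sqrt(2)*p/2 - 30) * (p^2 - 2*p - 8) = p^4 - 2*p^3 + 7*sqrt(2)*p^3/2 - 38*p^2 - 7*sqrt(2)*p^2 - 28*sqrt(2)*p + 60*p + 240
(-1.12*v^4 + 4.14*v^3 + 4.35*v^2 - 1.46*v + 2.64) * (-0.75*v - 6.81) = 0.84*v^5 + 4.5222*v^4 - 31.4559*v^3 - 28.5285*v^2 + 7.9626*v - 17.9784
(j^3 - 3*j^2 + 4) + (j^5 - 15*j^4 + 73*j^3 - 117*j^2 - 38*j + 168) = j^5 - 15*j^4 + 74*j^3 - 120*j^2 - 38*j + 172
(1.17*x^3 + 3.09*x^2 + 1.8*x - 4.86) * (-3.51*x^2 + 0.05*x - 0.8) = -4.1067*x^5 - 10.7874*x^4 - 7.0995*x^3 + 14.6766*x^2 - 1.683*x + 3.888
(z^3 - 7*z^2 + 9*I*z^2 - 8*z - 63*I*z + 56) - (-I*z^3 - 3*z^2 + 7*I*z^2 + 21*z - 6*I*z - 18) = z^3 + I*z^3 - 4*z^2 + 2*I*z^2 - 29*z - 57*I*z + 74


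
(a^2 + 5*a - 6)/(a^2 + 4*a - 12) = (a - 1)/(a - 2)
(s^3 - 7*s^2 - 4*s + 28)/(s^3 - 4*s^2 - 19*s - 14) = (s - 2)/(s + 1)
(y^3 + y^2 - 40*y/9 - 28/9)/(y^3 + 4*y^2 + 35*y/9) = (3*y^2 - 4*y - 4)/(y*(3*y + 5))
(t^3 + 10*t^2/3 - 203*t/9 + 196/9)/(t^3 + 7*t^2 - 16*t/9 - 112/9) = (3*t - 7)/(3*t + 4)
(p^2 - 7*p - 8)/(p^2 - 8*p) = (p + 1)/p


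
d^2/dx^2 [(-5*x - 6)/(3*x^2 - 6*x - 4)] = 6*(12*(x - 1)^2*(5*x + 6) + (15*x - 4)*(-3*x^2 + 6*x + 4))/(-3*x^2 + 6*x + 4)^3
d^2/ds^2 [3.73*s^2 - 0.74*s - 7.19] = 7.46000000000000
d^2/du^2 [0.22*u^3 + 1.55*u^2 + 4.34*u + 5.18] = 1.32*u + 3.1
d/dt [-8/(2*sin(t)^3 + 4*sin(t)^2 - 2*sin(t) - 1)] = 16*(8*sin(2*t) - cos(t) - 3*cos(3*t))/(-sin(t) - sin(3*t) - 4*cos(2*t) + 2)^2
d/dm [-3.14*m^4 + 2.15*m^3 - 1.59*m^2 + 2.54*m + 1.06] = -12.56*m^3 + 6.45*m^2 - 3.18*m + 2.54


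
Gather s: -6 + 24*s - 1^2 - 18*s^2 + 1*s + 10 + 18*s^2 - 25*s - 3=0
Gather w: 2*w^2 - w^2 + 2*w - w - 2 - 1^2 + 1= w^2 + w - 2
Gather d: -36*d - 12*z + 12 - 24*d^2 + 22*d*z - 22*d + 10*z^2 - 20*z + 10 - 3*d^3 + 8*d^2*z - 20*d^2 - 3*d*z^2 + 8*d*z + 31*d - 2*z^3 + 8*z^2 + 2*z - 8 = -3*d^3 + d^2*(8*z - 44) + d*(-3*z^2 + 30*z - 27) - 2*z^3 + 18*z^2 - 30*z + 14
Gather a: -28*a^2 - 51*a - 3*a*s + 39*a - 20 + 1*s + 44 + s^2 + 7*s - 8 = -28*a^2 + a*(-3*s - 12) + s^2 + 8*s + 16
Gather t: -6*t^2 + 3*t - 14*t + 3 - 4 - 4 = -6*t^2 - 11*t - 5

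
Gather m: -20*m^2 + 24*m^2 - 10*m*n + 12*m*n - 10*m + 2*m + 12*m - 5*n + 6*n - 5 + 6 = 4*m^2 + m*(2*n + 4) + n + 1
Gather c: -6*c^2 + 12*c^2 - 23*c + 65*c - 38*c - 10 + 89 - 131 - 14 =6*c^2 + 4*c - 66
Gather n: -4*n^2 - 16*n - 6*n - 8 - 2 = -4*n^2 - 22*n - 10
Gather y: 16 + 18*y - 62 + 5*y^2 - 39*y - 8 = 5*y^2 - 21*y - 54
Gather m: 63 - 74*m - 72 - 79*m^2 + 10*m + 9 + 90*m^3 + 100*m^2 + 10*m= 90*m^3 + 21*m^2 - 54*m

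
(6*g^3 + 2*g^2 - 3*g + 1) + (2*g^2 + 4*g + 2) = 6*g^3 + 4*g^2 + g + 3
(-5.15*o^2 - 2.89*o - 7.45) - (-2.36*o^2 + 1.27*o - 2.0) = -2.79*o^2 - 4.16*o - 5.45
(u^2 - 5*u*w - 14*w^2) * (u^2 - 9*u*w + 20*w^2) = u^4 - 14*u^3*w + 51*u^2*w^2 + 26*u*w^3 - 280*w^4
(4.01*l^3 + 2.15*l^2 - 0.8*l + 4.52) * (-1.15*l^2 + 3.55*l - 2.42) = -4.6115*l^5 + 11.763*l^4 - 1.1517*l^3 - 13.241*l^2 + 17.982*l - 10.9384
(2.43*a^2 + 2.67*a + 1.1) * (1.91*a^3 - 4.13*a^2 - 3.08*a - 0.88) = 4.6413*a^5 - 4.9362*a^4 - 16.4105*a^3 - 14.905*a^2 - 5.7376*a - 0.968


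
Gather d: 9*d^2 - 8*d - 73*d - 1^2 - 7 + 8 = 9*d^2 - 81*d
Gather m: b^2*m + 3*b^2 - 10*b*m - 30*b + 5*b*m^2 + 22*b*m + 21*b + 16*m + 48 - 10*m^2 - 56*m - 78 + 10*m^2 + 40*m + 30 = 3*b^2 + 5*b*m^2 - 9*b + m*(b^2 + 12*b)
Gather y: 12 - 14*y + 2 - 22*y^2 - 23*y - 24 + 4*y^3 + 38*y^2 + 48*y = 4*y^3 + 16*y^2 + 11*y - 10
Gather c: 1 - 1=0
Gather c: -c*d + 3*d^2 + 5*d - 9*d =-c*d + 3*d^2 - 4*d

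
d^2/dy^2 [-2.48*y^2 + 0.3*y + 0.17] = -4.96000000000000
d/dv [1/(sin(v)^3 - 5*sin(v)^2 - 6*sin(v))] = (-3*cos(v) + 10/tan(v) + 6*cos(v)/sin(v)^2)/((sin(v) - 6)^2*(sin(v) + 1)^2)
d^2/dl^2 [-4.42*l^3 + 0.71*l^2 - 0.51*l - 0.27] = 1.42 - 26.52*l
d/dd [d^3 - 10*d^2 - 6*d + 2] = 3*d^2 - 20*d - 6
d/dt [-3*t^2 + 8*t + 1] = 8 - 6*t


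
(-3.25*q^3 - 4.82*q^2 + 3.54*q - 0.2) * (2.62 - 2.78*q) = 9.035*q^4 + 4.8846*q^3 - 22.4696*q^2 + 9.8308*q - 0.524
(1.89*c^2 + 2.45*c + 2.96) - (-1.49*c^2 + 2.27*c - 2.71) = 3.38*c^2 + 0.18*c + 5.67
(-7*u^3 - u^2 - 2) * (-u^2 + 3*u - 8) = 7*u^5 - 20*u^4 + 53*u^3 + 10*u^2 - 6*u + 16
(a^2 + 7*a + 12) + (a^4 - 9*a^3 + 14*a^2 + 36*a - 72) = a^4 - 9*a^3 + 15*a^2 + 43*a - 60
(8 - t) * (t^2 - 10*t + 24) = -t^3 + 18*t^2 - 104*t + 192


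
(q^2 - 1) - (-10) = q^2 + 9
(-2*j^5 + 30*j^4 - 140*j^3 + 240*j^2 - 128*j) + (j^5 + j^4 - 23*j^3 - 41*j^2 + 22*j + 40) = -j^5 + 31*j^4 - 163*j^3 + 199*j^2 - 106*j + 40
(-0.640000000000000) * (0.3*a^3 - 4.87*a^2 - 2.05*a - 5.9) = -0.192*a^3 + 3.1168*a^2 + 1.312*a + 3.776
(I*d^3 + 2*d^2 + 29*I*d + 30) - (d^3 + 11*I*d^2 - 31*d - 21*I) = -d^3 + I*d^3 + 2*d^2 - 11*I*d^2 + 31*d + 29*I*d + 30 + 21*I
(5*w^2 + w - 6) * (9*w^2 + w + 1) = 45*w^4 + 14*w^3 - 48*w^2 - 5*w - 6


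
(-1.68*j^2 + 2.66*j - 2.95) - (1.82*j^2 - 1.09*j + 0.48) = -3.5*j^2 + 3.75*j - 3.43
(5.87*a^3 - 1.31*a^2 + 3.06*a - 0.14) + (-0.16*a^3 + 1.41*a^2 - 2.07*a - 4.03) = 5.71*a^3 + 0.0999999999999999*a^2 + 0.99*a - 4.17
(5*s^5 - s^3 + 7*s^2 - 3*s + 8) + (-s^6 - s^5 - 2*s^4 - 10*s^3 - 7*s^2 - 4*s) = -s^6 + 4*s^5 - 2*s^4 - 11*s^3 - 7*s + 8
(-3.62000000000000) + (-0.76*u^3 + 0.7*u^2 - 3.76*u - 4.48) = -0.76*u^3 + 0.7*u^2 - 3.76*u - 8.1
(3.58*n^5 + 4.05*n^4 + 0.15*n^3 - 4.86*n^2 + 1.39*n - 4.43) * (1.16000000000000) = 4.1528*n^5 + 4.698*n^4 + 0.174*n^3 - 5.6376*n^2 + 1.6124*n - 5.1388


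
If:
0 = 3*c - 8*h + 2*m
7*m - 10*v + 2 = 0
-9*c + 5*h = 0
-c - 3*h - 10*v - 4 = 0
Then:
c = -60/463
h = -108/463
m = -342/463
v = -734/2315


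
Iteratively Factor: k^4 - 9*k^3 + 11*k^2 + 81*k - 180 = (k - 4)*(k^3 - 5*k^2 - 9*k + 45) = (k - 5)*(k - 4)*(k^2 - 9) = (k - 5)*(k - 4)*(k - 3)*(k + 3)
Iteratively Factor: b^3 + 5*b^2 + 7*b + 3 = (b + 3)*(b^2 + 2*b + 1) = (b + 1)*(b + 3)*(b + 1)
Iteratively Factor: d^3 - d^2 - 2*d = (d + 1)*(d^2 - 2*d) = (d - 2)*(d + 1)*(d)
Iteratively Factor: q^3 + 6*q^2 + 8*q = (q)*(q^2 + 6*q + 8) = q*(q + 2)*(q + 4)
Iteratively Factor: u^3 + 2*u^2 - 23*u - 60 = (u + 3)*(u^2 - u - 20) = (u + 3)*(u + 4)*(u - 5)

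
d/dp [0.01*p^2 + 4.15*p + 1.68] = 0.02*p + 4.15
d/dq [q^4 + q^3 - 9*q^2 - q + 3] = 4*q^3 + 3*q^2 - 18*q - 1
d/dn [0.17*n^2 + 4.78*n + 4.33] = 0.34*n + 4.78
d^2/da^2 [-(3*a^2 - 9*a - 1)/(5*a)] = 2/(5*a^3)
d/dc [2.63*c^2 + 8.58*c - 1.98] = 5.26*c + 8.58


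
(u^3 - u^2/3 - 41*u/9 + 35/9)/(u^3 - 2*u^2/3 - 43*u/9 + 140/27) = 3*(u - 1)/(3*u - 4)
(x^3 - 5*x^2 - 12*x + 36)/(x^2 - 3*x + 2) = (x^2 - 3*x - 18)/(x - 1)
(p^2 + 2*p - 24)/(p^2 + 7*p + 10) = (p^2 + 2*p - 24)/(p^2 + 7*p + 10)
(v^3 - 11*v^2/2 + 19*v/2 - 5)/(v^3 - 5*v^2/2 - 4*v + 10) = (v - 1)/(v + 2)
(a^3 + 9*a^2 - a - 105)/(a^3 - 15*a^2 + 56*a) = (a^3 + 9*a^2 - a - 105)/(a*(a^2 - 15*a + 56))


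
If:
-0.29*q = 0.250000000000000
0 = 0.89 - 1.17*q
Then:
No Solution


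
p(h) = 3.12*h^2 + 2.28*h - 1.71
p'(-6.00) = -35.16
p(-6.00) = 96.93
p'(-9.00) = -53.88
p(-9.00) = 230.49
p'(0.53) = 5.59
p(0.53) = 0.37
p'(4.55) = 30.67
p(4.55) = 73.26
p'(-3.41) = -19.00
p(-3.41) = 26.79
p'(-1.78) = -8.83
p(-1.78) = 4.12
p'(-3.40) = -18.94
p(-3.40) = 26.61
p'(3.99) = 27.18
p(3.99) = 57.06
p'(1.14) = 9.39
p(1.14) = 4.94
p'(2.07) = 15.20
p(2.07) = 16.38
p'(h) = 6.24*h + 2.28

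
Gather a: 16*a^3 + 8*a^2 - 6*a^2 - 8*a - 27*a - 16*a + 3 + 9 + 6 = 16*a^3 + 2*a^2 - 51*a + 18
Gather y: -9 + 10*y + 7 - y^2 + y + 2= -y^2 + 11*y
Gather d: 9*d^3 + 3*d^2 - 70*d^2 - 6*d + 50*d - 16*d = 9*d^3 - 67*d^2 + 28*d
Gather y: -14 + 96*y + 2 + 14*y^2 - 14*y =14*y^2 + 82*y - 12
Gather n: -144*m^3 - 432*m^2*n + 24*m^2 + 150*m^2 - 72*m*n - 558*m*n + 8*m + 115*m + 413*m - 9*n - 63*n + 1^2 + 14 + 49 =-144*m^3 + 174*m^2 + 536*m + n*(-432*m^2 - 630*m - 72) + 64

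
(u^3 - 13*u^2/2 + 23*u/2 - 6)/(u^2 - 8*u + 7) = (u^2 - 11*u/2 + 6)/(u - 7)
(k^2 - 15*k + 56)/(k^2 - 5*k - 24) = (k - 7)/(k + 3)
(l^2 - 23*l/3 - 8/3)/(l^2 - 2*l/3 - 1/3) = (l - 8)/(l - 1)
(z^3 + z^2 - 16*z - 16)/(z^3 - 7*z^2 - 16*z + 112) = (z + 1)/(z - 7)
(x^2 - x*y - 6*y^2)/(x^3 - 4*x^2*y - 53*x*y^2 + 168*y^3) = (x + 2*y)/(x^2 - x*y - 56*y^2)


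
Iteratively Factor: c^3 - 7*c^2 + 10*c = (c - 2)*(c^2 - 5*c) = c*(c - 2)*(c - 5)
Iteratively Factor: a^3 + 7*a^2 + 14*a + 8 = (a + 2)*(a^2 + 5*a + 4) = (a + 2)*(a + 4)*(a + 1)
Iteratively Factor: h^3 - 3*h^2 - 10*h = (h + 2)*(h^2 - 5*h) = h*(h + 2)*(h - 5)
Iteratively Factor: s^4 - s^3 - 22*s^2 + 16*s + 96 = (s - 4)*(s^3 + 3*s^2 - 10*s - 24) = (s - 4)*(s - 3)*(s^2 + 6*s + 8) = (s - 4)*(s - 3)*(s + 4)*(s + 2)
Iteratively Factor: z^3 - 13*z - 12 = (z - 4)*(z^2 + 4*z + 3) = (z - 4)*(z + 3)*(z + 1)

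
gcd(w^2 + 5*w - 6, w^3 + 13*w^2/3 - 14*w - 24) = w + 6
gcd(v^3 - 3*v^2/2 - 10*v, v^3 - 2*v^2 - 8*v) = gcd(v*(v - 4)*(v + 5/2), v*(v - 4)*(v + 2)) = v^2 - 4*v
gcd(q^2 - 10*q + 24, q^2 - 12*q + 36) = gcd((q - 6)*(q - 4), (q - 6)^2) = q - 6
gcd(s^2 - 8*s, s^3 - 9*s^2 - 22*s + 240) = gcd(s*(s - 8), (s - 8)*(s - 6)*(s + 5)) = s - 8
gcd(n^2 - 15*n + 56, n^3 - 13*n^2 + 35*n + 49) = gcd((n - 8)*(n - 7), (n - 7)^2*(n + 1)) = n - 7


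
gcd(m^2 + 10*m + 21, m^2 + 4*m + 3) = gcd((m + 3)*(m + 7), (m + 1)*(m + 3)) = m + 3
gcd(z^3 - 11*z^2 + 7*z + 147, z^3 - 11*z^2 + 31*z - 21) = z - 7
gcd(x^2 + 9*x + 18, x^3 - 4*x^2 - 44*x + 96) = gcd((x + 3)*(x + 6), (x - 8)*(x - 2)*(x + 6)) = x + 6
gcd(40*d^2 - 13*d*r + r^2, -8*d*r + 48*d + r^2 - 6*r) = -8*d + r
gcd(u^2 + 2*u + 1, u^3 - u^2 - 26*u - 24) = u + 1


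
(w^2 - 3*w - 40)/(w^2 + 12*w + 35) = (w - 8)/(w + 7)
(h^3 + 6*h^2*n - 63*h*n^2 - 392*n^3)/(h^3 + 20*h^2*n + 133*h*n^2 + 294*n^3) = (h - 8*n)/(h + 6*n)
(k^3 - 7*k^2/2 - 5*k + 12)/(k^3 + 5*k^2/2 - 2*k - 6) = (k - 4)/(k + 2)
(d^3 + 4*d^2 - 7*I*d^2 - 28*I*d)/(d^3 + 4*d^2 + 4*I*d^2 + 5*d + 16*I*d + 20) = d*(d - 7*I)/(d^2 + 4*I*d + 5)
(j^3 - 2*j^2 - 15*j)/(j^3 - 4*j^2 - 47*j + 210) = j*(j + 3)/(j^2 + j - 42)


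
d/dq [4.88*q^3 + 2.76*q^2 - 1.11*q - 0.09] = 14.64*q^2 + 5.52*q - 1.11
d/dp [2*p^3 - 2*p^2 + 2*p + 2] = 6*p^2 - 4*p + 2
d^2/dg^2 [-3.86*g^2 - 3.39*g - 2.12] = -7.72000000000000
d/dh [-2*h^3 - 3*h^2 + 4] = 6*h*(-h - 1)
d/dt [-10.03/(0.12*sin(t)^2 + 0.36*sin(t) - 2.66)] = (2.4072*sin(t) + 3.6108)*cos(t)/(0.12*sin(t)^2 + 0.36*sin(t) - 2.66)^2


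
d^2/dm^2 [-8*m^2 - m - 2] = -16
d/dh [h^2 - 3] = 2*h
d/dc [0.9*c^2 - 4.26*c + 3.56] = 1.8*c - 4.26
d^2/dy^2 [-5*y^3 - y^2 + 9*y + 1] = -30*y - 2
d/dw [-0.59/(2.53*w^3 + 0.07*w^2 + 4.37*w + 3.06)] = (4.4781*w^2 + 0.0826*w + 2.5783)/(2.53*w^3 + 0.07*w^2 + 4.37*w + 3.06)^2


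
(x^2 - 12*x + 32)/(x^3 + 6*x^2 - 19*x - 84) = (x - 8)/(x^2 + 10*x + 21)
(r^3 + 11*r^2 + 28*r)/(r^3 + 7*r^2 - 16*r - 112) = r/(r - 4)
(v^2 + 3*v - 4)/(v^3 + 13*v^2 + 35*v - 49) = (v + 4)/(v^2 + 14*v + 49)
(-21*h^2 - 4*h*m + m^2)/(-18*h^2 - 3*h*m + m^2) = (7*h - m)/(6*h - m)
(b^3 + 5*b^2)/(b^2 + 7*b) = b*(b + 5)/(b + 7)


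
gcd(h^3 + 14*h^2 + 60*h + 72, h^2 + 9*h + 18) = h + 6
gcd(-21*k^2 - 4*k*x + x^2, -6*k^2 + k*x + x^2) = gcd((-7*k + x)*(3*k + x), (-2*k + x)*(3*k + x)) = 3*k + x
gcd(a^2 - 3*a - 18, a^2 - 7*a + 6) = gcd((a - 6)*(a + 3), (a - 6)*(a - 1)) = a - 6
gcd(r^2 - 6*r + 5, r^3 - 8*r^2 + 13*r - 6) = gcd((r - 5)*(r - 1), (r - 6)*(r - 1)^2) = r - 1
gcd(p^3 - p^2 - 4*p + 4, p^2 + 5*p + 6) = p + 2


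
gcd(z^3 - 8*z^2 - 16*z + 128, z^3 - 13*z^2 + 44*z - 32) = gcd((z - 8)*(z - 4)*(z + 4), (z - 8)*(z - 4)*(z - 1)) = z^2 - 12*z + 32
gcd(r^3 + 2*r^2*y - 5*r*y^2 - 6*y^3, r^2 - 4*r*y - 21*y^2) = r + 3*y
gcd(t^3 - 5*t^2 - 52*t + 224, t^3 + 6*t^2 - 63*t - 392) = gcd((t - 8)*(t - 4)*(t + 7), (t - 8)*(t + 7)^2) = t^2 - t - 56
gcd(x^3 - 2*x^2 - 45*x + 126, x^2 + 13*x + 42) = x + 7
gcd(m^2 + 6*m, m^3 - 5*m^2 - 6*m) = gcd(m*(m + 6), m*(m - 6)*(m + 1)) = m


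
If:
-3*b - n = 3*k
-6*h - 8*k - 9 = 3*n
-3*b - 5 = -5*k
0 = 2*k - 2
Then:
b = 0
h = -4/3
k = 1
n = -3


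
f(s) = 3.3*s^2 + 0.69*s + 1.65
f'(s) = 6.6*s + 0.69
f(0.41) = 2.49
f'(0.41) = 3.40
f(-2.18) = 15.83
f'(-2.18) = -13.70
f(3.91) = 54.80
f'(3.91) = 26.50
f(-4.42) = 63.07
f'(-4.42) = -28.48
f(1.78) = 13.33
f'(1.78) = 12.44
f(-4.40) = 62.50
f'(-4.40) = -28.35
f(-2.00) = 13.47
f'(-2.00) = -12.51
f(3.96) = 56.13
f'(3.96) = 26.83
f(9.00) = 275.16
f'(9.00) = 60.09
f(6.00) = 124.59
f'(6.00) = 40.29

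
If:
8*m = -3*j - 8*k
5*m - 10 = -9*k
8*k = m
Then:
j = -240/49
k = 10/49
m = 80/49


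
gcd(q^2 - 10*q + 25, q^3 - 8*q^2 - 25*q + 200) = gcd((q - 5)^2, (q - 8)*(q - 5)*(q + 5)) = q - 5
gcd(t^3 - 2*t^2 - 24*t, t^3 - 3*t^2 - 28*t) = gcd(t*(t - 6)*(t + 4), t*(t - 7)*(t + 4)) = t^2 + 4*t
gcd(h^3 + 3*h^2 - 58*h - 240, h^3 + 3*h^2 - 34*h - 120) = h + 5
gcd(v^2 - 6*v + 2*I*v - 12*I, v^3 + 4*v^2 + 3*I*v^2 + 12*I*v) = 1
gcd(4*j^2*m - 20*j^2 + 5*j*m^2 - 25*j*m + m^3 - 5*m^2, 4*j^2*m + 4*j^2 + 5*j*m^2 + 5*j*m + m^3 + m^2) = 4*j^2 + 5*j*m + m^2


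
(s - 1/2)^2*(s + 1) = s^3 - 3*s/4 + 1/4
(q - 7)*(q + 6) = q^2 - q - 42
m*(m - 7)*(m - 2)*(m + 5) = m^4 - 4*m^3 - 31*m^2 + 70*m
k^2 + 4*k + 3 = (k + 1)*(k + 3)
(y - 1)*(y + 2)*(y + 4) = y^3 + 5*y^2 + 2*y - 8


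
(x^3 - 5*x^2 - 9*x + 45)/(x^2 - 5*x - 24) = (x^2 - 8*x + 15)/(x - 8)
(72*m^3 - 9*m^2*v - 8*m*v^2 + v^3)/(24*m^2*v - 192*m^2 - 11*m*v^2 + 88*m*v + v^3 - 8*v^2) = (3*m + v)/(v - 8)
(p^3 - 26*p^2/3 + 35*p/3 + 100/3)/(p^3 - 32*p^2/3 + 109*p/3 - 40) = (3*p^2 - 11*p - 20)/(3*p^2 - 17*p + 24)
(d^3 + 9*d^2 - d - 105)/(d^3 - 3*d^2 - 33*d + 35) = (d^2 + 4*d - 21)/(d^2 - 8*d + 7)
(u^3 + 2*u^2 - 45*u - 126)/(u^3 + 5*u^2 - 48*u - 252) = (u + 3)/(u + 6)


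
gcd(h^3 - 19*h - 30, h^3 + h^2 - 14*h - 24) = h^2 + 5*h + 6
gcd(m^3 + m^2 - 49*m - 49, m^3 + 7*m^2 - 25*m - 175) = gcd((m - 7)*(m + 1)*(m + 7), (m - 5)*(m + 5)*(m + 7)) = m + 7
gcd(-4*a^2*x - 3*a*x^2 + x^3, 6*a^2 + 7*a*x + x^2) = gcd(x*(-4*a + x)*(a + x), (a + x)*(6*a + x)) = a + x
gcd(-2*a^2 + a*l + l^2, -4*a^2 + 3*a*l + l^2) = a - l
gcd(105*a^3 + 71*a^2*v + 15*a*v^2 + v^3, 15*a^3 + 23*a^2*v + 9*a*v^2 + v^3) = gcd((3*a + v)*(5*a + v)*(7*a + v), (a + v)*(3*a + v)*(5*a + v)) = 15*a^2 + 8*a*v + v^2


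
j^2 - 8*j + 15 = (j - 5)*(j - 3)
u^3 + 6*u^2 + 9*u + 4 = (u + 1)^2*(u + 4)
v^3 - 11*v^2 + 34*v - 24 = (v - 6)*(v - 4)*(v - 1)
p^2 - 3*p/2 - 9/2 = (p - 3)*(p + 3/2)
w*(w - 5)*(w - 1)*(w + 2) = w^4 - 4*w^3 - 7*w^2 + 10*w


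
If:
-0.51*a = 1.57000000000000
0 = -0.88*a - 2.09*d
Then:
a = -3.08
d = 1.30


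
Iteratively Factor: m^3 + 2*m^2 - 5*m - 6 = (m + 1)*(m^2 + m - 6) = (m + 1)*(m + 3)*(m - 2)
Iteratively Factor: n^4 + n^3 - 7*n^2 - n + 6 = (n + 3)*(n^3 - 2*n^2 - n + 2) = (n - 1)*(n + 3)*(n^2 - n - 2) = (n - 2)*(n - 1)*(n + 3)*(n + 1)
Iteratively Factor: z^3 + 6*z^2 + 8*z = (z + 4)*(z^2 + 2*z) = z*(z + 4)*(z + 2)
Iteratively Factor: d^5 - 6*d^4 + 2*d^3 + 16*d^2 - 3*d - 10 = (d - 5)*(d^4 - d^3 - 3*d^2 + d + 2) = (d - 5)*(d - 2)*(d^3 + d^2 - d - 1) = (d - 5)*(d - 2)*(d + 1)*(d^2 - 1) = (d - 5)*(d - 2)*(d - 1)*(d + 1)*(d + 1)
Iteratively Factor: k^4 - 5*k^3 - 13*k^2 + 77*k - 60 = (k - 5)*(k^3 - 13*k + 12) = (k - 5)*(k + 4)*(k^2 - 4*k + 3) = (k - 5)*(k - 3)*(k + 4)*(k - 1)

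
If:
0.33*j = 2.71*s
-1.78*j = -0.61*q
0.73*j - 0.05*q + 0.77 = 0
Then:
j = -1.32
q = -3.85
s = -0.16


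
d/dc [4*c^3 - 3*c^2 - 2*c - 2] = 12*c^2 - 6*c - 2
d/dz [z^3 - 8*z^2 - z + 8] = 3*z^2 - 16*z - 1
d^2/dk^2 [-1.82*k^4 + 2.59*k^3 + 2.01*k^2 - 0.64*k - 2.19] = -21.84*k^2 + 15.54*k + 4.02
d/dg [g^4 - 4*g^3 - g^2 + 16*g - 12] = 4*g^3 - 12*g^2 - 2*g + 16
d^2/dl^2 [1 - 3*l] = 0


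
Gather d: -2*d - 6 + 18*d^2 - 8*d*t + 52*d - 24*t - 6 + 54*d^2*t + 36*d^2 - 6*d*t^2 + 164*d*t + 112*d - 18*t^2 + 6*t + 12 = d^2*(54*t + 54) + d*(-6*t^2 + 156*t + 162) - 18*t^2 - 18*t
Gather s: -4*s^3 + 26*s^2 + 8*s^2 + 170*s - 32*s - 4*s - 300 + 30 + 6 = -4*s^3 + 34*s^2 + 134*s - 264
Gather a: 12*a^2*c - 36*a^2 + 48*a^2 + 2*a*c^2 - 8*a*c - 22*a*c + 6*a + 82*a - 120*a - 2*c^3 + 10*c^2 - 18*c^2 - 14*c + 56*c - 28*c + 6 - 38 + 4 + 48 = a^2*(12*c + 12) + a*(2*c^2 - 30*c - 32) - 2*c^3 - 8*c^2 + 14*c + 20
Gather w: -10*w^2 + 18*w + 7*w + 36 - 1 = -10*w^2 + 25*w + 35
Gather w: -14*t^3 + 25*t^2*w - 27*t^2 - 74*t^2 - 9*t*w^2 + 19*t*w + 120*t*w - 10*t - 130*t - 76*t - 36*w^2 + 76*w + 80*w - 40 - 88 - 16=-14*t^3 - 101*t^2 - 216*t + w^2*(-9*t - 36) + w*(25*t^2 + 139*t + 156) - 144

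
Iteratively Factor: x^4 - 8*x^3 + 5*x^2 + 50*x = (x - 5)*(x^3 - 3*x^2 - 10*x) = (x - 5)*(x + 2)*(x^2 - 5*x) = (x - 5)^2*(x + 2)*(x)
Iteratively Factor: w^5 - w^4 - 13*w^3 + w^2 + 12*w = (w - 4)*(w^4 + 3*w^3 - w^2 - 3*w) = (w - 4)*(w + 3)*(w^3 - w) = (w - 4)*(w - 1)*(w + 3)*(w^2 + w) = (w - 4)*(w - 1)*(w + 1)*(w + 3)*(w)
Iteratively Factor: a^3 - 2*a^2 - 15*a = (a)*(a^2 - 2*a - 15) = a*(a - 5)*(a + 3)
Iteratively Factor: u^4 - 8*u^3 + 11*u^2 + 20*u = (u - 5)*(u^3 - 3*u^2 - 4*u) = (u - 5)*(u - 4)*(u^2 + u) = u*(u - 5)*(u - 4)*(u + 1)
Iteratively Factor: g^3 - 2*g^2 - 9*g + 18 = (g + 3)*(g^2 - 5*g + 6) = (g - 2)*(g + 3)*(g - 3)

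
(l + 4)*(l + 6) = l^2 + 10*l + 24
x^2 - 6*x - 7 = (x - 7)*(x + 1)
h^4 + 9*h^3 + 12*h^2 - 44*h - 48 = (h - 2)*(h + 1)*(h + 4)*(h + 6)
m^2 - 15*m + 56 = (m - 8)*(m - 7)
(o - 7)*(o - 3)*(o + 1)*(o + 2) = o^4 - 7*o^3 - 7*o^2 + 43*o + 42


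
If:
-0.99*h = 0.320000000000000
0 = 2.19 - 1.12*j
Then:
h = -0.32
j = 1.96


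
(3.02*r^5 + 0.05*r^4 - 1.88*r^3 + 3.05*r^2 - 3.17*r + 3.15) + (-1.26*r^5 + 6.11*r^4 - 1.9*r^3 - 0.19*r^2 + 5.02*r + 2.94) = 1.76*r^5 + 6.16*r^4 - 3.78*r^3 + 2.86*r^2 + 1.85*r + 6.09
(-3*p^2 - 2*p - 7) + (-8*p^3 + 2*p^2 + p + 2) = -8*p^3 - p^2 - p - 5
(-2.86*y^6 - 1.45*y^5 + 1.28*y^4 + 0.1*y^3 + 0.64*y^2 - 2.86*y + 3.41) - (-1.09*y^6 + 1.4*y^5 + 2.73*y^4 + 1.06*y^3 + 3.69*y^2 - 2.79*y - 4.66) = -1.77*y^6 - 2.85*y^5 - 1.45*y^4 - 0.96*y^3 - 3.05*y^2 - 0.0699999999999998*y + 8.07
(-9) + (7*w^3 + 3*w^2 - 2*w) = 7*w^3 + 3*w^2 - 2*w - 9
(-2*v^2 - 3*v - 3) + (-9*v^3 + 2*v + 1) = -9*v^3 - 2*v^2 - v - 2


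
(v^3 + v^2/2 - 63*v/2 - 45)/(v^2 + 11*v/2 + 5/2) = (2*v^2 - 9*v - 18)/(2*v + 1)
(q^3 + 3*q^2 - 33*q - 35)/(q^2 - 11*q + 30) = (q^2 + 8*q + 7)/(q - 6)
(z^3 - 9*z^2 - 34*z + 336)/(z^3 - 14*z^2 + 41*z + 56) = (z + 6)/(z + 1)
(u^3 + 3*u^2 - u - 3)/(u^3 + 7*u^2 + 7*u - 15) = (u + 1)/(u + 5)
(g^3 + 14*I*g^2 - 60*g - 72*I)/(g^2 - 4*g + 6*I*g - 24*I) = (g^2 + 8*I*g - 12)/(g - 4)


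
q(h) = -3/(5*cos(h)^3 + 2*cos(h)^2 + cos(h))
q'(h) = -3*(15*sin(h)*cos(h)^2 + 4*sin(h)*cos(h) + sin(h))/(5*cos(h)^3 + 2*cos(h)^2 + cos(h))^2 = -(45*sin(h) + 3*sin(h)/cos(h)^2 + 12*tan(h))/(-5*sin(h)^2 + 2*cos(h) + 6)^2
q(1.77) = 18.95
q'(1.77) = -93.37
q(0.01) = -0.38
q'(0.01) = -0.01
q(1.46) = -21.16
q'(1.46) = -241.13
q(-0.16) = -0.39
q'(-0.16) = 0.16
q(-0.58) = -0.58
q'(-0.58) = 0.92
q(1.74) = 22.13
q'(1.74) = -120.98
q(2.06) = 5.48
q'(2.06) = -21.52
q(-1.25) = -4.47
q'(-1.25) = 23.73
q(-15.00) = 1.67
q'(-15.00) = 4.00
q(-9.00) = 0.99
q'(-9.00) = 1.32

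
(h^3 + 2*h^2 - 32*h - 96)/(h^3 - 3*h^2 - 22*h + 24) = (h + 4)/(h - 1)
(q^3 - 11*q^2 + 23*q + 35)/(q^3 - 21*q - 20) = (q - 7)/(q + 4)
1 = 1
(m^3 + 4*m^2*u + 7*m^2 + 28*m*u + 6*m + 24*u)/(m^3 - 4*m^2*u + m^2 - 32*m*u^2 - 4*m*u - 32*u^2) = (-m - 6)/(-m + 8*u)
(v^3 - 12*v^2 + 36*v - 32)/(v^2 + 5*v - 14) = (v^2 - 10*v + 16)/(v + 7)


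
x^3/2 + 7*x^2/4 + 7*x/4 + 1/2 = (x/2 + 1)*(x + 1/2)*(x + 1)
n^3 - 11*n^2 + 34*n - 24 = (n - 6)*(n - 4)*(n - 1)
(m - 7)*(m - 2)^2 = m^3 - 11*m^2 + 32*m - 28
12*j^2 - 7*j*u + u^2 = (-4*j + u)*(-3*j + u)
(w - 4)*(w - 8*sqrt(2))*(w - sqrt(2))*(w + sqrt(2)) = w^4 - 8*sqrt(2)*w^3 - 4*w^3 - 2*w^2 + 32*sqrt(2)*w^2 + 8*w + 16*sqrt(2)*w - 64*sqrt(2)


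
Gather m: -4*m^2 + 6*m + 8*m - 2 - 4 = -4*m^2 + 14*m - 6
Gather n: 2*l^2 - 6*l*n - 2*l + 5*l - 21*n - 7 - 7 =2*l^2 + 3*l + n*(-6*l - 21) - 14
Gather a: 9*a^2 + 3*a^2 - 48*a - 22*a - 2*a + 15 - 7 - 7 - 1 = 12*a^2 - 72*a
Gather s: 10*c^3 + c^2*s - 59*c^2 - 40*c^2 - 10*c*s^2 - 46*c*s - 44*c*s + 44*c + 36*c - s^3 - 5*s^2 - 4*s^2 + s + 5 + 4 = 10*c^3 - 99*c^2 + 80*c - s^3 + s^2*(-10*c - 9) + s*(c^2 - 90*c + 1) + 9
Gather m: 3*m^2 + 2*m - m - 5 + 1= 3*m^2 + m - 4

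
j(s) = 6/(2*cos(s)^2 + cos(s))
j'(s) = 6*(4*sin(s)*cos(s) + sin(s))/(2*cos(s)^2 + cos(s))^2 = 6*(sin(s)/cos(s)^2 + 4*tan(s))/(2*cos(s) + 1)^2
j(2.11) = 434.32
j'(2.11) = -28429.80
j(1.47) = 49.64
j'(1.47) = 573.01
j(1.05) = 6.04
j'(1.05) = 15.79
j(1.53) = 136.02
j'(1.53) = 3583.53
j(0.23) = 2.09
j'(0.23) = 0.81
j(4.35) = -58.16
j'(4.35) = 220.40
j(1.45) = 40.12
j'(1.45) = 394.72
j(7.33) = 5.99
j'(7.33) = 15.56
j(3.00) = 6.18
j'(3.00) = -2.66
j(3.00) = 6.18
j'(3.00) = -2.66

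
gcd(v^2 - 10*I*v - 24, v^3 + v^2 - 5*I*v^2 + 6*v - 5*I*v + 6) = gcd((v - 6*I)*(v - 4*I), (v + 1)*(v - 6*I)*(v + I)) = v - 6*I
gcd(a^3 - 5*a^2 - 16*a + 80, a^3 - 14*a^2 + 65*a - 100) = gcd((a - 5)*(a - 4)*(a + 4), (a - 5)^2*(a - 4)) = a^2 - 9*a + 20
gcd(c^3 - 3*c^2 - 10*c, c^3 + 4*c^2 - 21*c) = c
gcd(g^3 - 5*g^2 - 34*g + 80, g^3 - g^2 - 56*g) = g - 8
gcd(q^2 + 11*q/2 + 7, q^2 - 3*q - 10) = q + 2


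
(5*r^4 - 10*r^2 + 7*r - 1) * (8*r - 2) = 40*r^5 - 10*r^4 - 80*r^3 + 76*r^2 - 22*r + 2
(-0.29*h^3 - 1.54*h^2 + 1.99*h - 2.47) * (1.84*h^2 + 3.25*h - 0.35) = -0.5336*h^5 - 3.7761*h^4 - 1.2419*h^3 + 2.4617*h^2 - 8.724*h + 0.8645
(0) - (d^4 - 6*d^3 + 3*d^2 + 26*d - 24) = -d^4 + 6*d^3 - 3*d^2 - 26*d + 24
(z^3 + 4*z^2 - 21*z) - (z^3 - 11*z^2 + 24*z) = 15*z^2 - 45*z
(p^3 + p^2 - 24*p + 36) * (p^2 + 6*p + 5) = p^5 + 7*p^4 - 13*p^3 - 103*p^2 + 96*p + 180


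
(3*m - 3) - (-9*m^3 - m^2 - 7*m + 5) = 9*m^3 + m^2 + 10*m - 8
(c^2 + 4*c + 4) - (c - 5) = c^2 + 3*c + 9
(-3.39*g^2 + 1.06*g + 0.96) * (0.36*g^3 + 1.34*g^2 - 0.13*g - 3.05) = -1.2204*g^5 - 4.161*g^4 + 2.2067*g^3 + 11.4881*g^2 - 3.3578*g - 2.928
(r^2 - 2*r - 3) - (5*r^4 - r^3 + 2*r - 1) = -5*r^4 + r^3 + r^2 - 4*r - 2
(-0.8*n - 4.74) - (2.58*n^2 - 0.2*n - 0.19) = -2.58*n^2 - 0.6*n - 4.55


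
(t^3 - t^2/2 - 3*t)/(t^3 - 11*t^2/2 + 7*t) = (2*t + 3)/(2*t - 7)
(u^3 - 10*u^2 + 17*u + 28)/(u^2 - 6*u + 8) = (u^2 - 6*u - 7)/(u - 2)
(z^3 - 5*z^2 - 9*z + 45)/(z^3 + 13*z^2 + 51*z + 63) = (z^2 - 8*z + 15)/(z^2 + 10*z + 21)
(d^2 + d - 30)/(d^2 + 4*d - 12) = (d - 5)/(d - 2)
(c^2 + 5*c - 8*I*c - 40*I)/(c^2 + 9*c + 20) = (c - 8*I)/(c + 4)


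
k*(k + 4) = k^2 + 4*k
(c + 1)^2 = c^2 + 2*c + 1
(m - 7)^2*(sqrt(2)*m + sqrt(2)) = sqrt(2)*m^3 - 13*sqrt(2)*m^2 + 35*sqrt(2)*m + 49*sqrt(2)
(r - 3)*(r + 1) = r^2 - 2*r - 3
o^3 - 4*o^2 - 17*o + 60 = (o - 5)*(o - 3)*(o + 4)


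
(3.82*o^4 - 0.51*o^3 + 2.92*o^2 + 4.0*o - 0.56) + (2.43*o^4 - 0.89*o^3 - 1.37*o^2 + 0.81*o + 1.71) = 6.25*o^4 - 1.4*o^3 + 1.55*o^2 + 4.81*o + 1.15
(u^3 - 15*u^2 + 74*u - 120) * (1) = u^3 - 15*u^2 + 74*u - 120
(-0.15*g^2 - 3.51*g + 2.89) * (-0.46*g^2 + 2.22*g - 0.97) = 0.069*g^4 + 1.2816*g^3 - 8.9761*g^2 + 9.8205*g - 2.8033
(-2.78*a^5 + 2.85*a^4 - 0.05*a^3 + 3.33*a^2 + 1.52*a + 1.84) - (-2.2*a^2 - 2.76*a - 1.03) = -2.78*a^5 + 2.85*a^4 - 0.05*a^3 + 5.53*a^2 + 4.28*a + 2.87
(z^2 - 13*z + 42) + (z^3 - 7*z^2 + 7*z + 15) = z^3 - 6*z^2 - 6*z + 57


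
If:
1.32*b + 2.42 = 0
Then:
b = -1.83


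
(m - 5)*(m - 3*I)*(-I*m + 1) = -I*m^3 - 2*m^2 + 5*I*m^2 + 10*m - 3*I*m + 15*I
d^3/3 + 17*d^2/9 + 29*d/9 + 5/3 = (d/3 + 1)*(d + 1)*(d + 5/3)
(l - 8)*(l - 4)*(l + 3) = l^3 - 9*l^2 - 4*l + 96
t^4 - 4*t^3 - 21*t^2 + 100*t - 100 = (t - 5)*(t - 2)^2*(t + 5)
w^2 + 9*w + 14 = (w + 2)*(w + 7)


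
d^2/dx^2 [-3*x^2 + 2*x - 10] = -6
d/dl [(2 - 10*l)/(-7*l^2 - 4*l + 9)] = 2*(-35*l^2 + 14*l - 41)/(49*l^4 + 56*l^3 - 110*l^2 - 72*l + 81)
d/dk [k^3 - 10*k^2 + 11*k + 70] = 3*k^2 - 20*k + 11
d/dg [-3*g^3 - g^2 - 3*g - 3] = -9*g^2 - 2*g - 3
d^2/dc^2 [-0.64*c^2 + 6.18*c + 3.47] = -1.28000000000000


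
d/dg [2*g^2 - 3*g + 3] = 4*g - 3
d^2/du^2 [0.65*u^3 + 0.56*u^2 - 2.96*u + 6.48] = 3.9*u + 1.12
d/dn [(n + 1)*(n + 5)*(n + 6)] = 3*n^2 + 24*n + 41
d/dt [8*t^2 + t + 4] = 16*t + 1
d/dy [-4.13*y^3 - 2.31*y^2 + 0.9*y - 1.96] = -12.39*y^2 - 4.62*y + 0.9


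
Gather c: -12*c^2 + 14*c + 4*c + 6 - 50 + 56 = -12*c^2 + 18*c + 12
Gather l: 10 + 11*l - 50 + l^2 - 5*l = l^2 + 6*l - 40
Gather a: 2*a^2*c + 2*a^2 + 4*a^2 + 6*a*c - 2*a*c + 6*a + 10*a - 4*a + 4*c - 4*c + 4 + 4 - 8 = a^2*(2*c + 6) + a*(4*c + 12)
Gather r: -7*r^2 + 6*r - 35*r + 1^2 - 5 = -7*r^2 - 29*r - 4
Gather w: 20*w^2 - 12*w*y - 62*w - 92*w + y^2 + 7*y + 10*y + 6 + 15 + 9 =20*w^2 + w*(-12*y - 154) + y^2 + 17*y + 30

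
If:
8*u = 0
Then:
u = 0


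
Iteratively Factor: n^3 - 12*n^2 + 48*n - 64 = (n - 4)*(n^2 - 8*n + 16) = (n - 4)^2*(n - 4)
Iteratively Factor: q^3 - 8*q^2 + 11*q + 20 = (q - 5)*(q^2 - 3*q - 4) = (q - 5)*(q - 4)*(q + 1)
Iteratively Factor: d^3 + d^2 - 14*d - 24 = (d - 4)*(d^2 + 5*d + 6) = (d - 4)*(d + 2)*(d + 3)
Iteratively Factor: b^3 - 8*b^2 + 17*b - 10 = (b - 2)*(b^2 - 6*b + 5) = (b - 5)*(b - 2)*(b - 1)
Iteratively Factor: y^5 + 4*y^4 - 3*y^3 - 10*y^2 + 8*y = (y - 1)*(y^4 + 5*y^3 + 2*y^2 - 8*y) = (y - 1)*(y + 4)*(y^3 + y^2 - 2*y) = (y - 1)*(y + 2)*(y + 4)*(y^2 - y) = (y - 1)^2*(y + 2)*(y + 4)*(y)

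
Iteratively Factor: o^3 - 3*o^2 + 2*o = (o - 2)*(o^2 - o) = o*(o - 2)*(o - 1)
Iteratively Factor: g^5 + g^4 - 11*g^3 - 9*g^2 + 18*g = (g + 2)*(g^4 - g^3 - 9*g^2 + 9*g) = (g - 3)*(g + 2)*(g^3 + 2*g^2 - 3*g) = g*(g - 3)*(g + 2)*(g^2 + 2*g - 3) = g*(g - 3)*(g + 2)*(g + 3)*(g - 1)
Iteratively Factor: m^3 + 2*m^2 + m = (m + 1)*(m^2 + m) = (m + 1)^2*(m)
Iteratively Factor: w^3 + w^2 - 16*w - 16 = (w + 4)*(w^2 - 3*w - 4) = (w + 1)*(w + 4)*(w - 4)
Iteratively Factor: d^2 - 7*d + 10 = (d - 2)*(d - 5)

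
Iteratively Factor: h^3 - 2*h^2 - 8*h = (h - 4)*(h^2 + 2*h) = h*(h - 4)*(h + 2)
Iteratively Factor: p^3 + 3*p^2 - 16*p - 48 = (p + 3)*(p^2 - 16) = (p + 3)*(p + 4)*(p - 4)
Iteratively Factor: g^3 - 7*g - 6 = (g + 2)*(g^2 - 2*g - 3) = (g - 3)*(g + 2)*(g + 1)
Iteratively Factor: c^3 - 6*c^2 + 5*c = (c - 5)*(c^2 - c) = (c - 5)*(c - 1)*(c)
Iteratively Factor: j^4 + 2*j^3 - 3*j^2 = (j)*(j^3 + 2*j^2 - 3*j) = j*(j + 3)*(j^2 - j) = j*(j - 1)*(j + 3)*(j)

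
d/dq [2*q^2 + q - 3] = 4*q + 1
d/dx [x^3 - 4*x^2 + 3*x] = 3*x^2 - 8*x + 3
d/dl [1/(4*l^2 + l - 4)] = (-8*l - 1)/(4*l^2 + l - 4)^2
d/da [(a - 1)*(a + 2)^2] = 3*a*(a + 2)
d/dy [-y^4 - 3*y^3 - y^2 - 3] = y*(-4*y^2 - 9*y - 2)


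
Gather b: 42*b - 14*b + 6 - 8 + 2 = 28*b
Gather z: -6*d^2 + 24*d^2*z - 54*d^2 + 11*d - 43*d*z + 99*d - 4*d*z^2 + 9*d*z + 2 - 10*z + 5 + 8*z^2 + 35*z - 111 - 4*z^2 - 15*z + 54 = -60*d^2 + 110*d + z^2*(4 - 4*d) + z*(24*d^2 - 34*d + 10) - 50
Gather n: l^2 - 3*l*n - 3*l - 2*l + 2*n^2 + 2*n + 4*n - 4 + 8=l^2 - 5*l + 2*n^2 + n*(6 - 3*l) + 4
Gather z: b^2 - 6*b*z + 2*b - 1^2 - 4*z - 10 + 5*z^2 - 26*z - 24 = b^2 + 2*b + 5*z^2 + z*(-6*b - 30) - 35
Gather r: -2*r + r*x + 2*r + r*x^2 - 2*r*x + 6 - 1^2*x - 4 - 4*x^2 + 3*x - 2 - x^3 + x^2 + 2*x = r*(x^2 - x) - x^3 - 3*x^2 + 4*x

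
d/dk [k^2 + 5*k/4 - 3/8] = 2*k + 5/4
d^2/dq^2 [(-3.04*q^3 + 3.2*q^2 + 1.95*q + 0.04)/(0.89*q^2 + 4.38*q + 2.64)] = (7.105427357601e-15*q^5 - 2.8421709430404e-14*q^4 - 124.214874*q^3 - 255.834984*q^2 - 153.680256*q + 0.855744000000004)/(0.704969*q^6 + 10.408194*q^5 + 57.49578*q^4 + 145.77516*q^3 + 170.54928*q^2 + 91.580544*q + 18.399744)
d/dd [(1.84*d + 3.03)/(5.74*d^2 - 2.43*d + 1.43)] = (-10.5616*d^2 - 34.7844*d + 9.9941)/(32.9476*d^4 - 27.8964*d^3 + 22.3213*d^2 - 6.9498*d + 2.0449)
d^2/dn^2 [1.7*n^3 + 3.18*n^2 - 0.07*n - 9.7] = 10.2*n + 6.36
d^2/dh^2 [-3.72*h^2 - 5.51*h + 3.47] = -7.44000000000000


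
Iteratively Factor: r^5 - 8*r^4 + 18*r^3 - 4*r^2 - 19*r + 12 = (r + 1)*(r^4 - 9*r^3 + 27*r^2 - 31*r + 12) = (r - 4)*(r + 1)*(r^3 - 5*r^2 + 7*r - 3) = (r - 4)*(r - 1)*(r + 1)*(r^2 - 4*r + 3) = (r - 4)*(r - 3)*(r - 1)*(r + 1)*(r - 1)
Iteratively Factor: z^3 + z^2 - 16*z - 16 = (z + 1)*(z^2 - 16) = (z + 1)*(z + 4)*(z - 4)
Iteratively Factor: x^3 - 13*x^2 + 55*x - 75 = (x - 5)*(x^2 - 8*x + 15) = (x - 5)*(x - 3)*(x - 5)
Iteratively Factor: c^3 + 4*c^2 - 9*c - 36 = (c + 4)*(c^2 - 9) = (c + 3)*(c + 4)*(c - 3)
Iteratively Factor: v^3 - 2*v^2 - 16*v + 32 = (v + 4)*(v^2 - 6*v + 8) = (v - 2)*(v + 4)*(v - 4)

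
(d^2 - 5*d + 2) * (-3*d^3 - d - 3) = -3*d^5 + 15*d^4 - 7*d^3 + 2*d^2 + 13*d - 6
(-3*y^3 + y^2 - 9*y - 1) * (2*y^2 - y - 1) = -6*y^5 + 5*y^4 - 16*y^3 + 6*y^2 + 10*y + 1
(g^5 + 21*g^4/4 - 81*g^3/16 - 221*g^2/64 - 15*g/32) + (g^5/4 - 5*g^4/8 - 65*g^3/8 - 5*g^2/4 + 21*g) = 5*g^5/4 + 37*g^4/8 - 211*g^3/16 - 301*g^2/64 + 657*g/32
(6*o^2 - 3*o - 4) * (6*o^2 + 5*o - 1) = 36*o^4 + 12*o^3 - 45*o^2 - 17*o + 4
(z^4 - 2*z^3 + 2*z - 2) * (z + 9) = z^5 + 7*z^4 - 18*z^3 + 2*z^2 + 16*z - 18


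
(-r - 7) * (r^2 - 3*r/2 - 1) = -r^3 - 11*r^2/2 + 23*r/2 + 7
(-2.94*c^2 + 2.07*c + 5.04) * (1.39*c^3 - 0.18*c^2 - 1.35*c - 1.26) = -4.0866*c^5 + 3.4065*c^4 + 10.602*c^3 + 0.00270000000000037*c^2 - 9.4122*c - 6.3504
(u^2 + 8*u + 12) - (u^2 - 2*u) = 10*u + 12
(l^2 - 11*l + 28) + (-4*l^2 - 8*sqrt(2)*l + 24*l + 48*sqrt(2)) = -3*l^2 - 8*sqrt(2)*l + 13*l + 28 + 48*sqrt(2)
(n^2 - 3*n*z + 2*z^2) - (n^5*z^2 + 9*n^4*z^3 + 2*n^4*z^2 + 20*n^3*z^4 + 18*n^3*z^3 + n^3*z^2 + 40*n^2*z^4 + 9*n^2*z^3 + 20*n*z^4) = -n^5*z^2 - 9*n^4*z^3 - 2*n^4*z^2 - 20*n^3*z^4 - 18*n^3*z^3 - n^3*z^2 - 40*n^2*z^4 - 9*n^2*z^3 + n^2 - 20*n*z^4 - 3*n*z + 2*z^2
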